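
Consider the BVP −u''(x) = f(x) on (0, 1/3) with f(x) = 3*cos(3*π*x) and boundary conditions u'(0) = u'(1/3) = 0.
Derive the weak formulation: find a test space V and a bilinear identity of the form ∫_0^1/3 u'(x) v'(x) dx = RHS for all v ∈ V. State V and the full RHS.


V = H^1(0, 1/3) (no boundary constraint on v; u is determined up to an additive constant); weak form: ∫_0^1/3 u'v' dx = ∫_0^1/3 (3*cos(3*π*x)) v dx for all v ∈ V.

Multiply both sides by a test function v and integrate from 0 to 1/3:
  ∫_0^1/3 −u''(x) v(x) dx = ∫_0^1/3 f(x) v(x) dx.
Integrate the LHS by parts once:
  ∫_0^1/3 −u'' v dx = −[u'(x) v(x)]_0^1/3 + ∫_0^1/3 u'(x) v'(x) dx.
Thus ∫_0^1/3 u'(x) v'(x) dx = ∫_0^1/3 f(x) v(x) dx + [u'(x) v(x)]_0^1/3.
Choose V so that boundary terms are either known or forced to vanish.
u has homogeneous Neumann: u'(0) = u'(1/3) = 0. So [u' v]_0^1/3 = 0·v(1/3) − 0·v(0) = 0 for any v; take V = H^1(0, 1/3).
Weak formulation: find u (satisfying any essential BC) such that ∫_0^1/3 u'(x) v'(x) dx = ∫_0^1/3 f v dx for all v ∈ V (homogeneous Neumann, so boundary terms vanish).
Substituting f(x) = 3*cos(3*π*x), the right-hand side is ∫_0^1/3 (3*cos(3*π*x)) v dx.
Compatibility check (pure Neumann): taking v ≡ 1 ∈ V gives 0 = ∫_0^1/3 f dx + (0) − (0), i.e. ∫_0^1/3 f dx must equal u'(0) − u'(1/3) = 0. Indeed ∫_0^1/3 (3*cos(3*π*x)) dx = 0, so the data are compatible. The solution is then unique only up to an additive constant (fix it e.g. by requiring ∫_0^1/3 u dx = 0).


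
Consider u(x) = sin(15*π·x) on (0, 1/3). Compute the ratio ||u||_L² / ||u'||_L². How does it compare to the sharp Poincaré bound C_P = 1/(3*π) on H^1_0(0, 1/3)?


||u||_L² / ||u'||_L² = 1/(15*π) < C_P = 1/(3*π).

u(x) = sin(15*π·x), so u'(x) = 15*π*cos(15*π*x).
Writing u(x) = A·sin(kπx/L) with A = 1 and k = 5, use ∫_0^L sin²(kπx/L) dx = L/2 and ∫_0^L cos²(kπx/L) dx = L/2.
u² = 1·sin²(15*π·x) and (u')² = 225*π^2·cos²(15*π·x), and each of sin², cos² integrates to L/2 = 1/6 over (0, 1/3).
∫_0^1/3 u² dx = 1/6, so ||u||_L² = sqrt(6)/6.
∫_0^1/3 (u')² dx = 75*π^2/2, so ||u'||_L² = 5*sqrt(6)*π/2.
Ratio ||u||_L² / ||u'||_L² = 1/(15*π).
Sharp Poincaré constant on H^1_0(0, 1/3) is C_P = L/π = 1/(3*π), achieved by sin(3*π·x).
This is the k = 5 harmonic; the ratio L/(kπ) is strictly less than C_P = L/π, consistent with the sharp inequality ||u||_L² ≤ C_P ||u'||_L².


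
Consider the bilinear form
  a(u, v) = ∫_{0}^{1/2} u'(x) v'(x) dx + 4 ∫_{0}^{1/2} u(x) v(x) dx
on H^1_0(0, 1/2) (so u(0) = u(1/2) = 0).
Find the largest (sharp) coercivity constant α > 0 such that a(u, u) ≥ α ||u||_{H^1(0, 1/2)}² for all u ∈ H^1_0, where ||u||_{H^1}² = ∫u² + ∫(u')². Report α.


α = 1

Coercivity of a(·,·) on H^1_0(0, 1/2) means a(u, u) ≥ α ||u||_{H^1}² for every u ∈ H^1_0.
The interval has length L = 1/2, and Poincaré/coercivity depend only on L. Here a(u, u) = ∫(u')² + (4)·∫u².
Here c = 4 ≥ 1, so a(u,u) = ∫(u')² + c∫u² ≥ ∫(u')² + ∫u² = ||u||_{H^1}², i.e. α = 1 works. No larger α is possible: a(u,u) ≥ α||u||_{H^1}² means (1−α)∫(u')² ≥ (α−c)∫u², and for the modes u_n = sin(nπ(x−x₀)/L) (x₀ the left endpoint) one has ∫u_n²/∫(u_n')² = (L/(nπ))² → 0, so a(u_n,u_n)/||u_n||_{H^1}² → 1. Hence the optimal constant is α = 1.
Therefore α = 1.


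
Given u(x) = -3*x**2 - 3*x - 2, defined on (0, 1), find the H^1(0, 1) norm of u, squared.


||u||_{H^1}^2 = 623/10

The H^1 norm (squared) on an interval (0, L) is
  ||u||_{H^1}^2 = ∫_0^L u(x)^2 dx + ∫_0^L u'(x)^2 dx.
Compute u'(x) = -6*x - 3.
Then u(x)^2 = 9*x**4 + 18*x**3 + 21*x**2 + 12*x + 4 and u'(x)^2 = 36*x**2 + 36*x + 9.
Integrate each monomial from 0 to 1 using ∫_0^1 c·x^n dx = c·1^(n+1)/(n+1):
  ∫_0^1 u(x)^2 dx = ∫_0^1 (9*x^4 + 18*x^3 + 21*x^2 + 12*x + 4) dx. Term by term:
    ∫_0^1 9*x^4 dx = 9/5;  ∫_0^1 18*x^3 dx = 9/2;  ∫_0^1 21*x^2 dx = 7;
    ∫_0^1 12*x dx = 6;  ∫_0^1 4 dx = 4.
  Sum: 9/5 + 9/2 + 7 + 6 + 4 = 233/10.
  ∫_0^1 u'(x)^2 dx = ∫_0^1 (36*x^2 + 36*x + 9) dx. Term by term:
    ∫_0^1 36*x^2 dx = 12;  ∫_0^1 36*x dx = 18;  ∫_0^1 9 dx = 9.
  Sum: 12 + 18 + 9 = 39.
Adding: ||u||_{H^1}^2 = 233/10 + 39 = 623/10.


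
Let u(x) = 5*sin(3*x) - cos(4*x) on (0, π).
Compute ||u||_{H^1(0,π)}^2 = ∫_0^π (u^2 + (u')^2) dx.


||u||_{H^1(0,π)}^2 = 1020/7 + 267*π/2

u'(x) = 4*sin(4*x) + 15*cos(3*x).
Expand u² and (u')² and integrate term by term on (0, π), using: for integers n ≥ 1, ∫_0^π sin²(nx) dx = ∫_0^π cos²(nx) dx = π/2; for n ≠ n', ∫_0^π sin(nx)sin(n'x) dx = ∫_0^π cos(nx)cos(n'x) dx = 0; and by product-to-sum, ∫_0^π sin(nx)cos(n'x) dx = ½∫_0^π [sin((n+n')x) + sin((n−n')x)] dx, which is 0 when n+n' is even and 2n/(n²−n'²) when n+n' is odd (it need not vanish on (0, π)).
  u² squared terms: (-1)²·∫cos(4x)² dx = 1·π/2 = π/2;  (5)²·∫sin(3x)² dx = 25·π/2 = 25*π/2.
  u² cross terms: 2·(-1)·(5)·∫cos(4x)·sin(3x) dx = -10·(-6/7) = 60/7.
  So ∫_0^π u² dx = π/2 + 25*π/2 + 60/7 = 60/7 + 13*π.
  (u')² squared terms: (4)²·∫sin(4x)² dx = 16·π/2 = 8*π;  (15)²·∫cos(3x)² dx = 225·π/2 = 225*π/2.
  (u')² cross terms: 2·(4)·(15)·∫sin(4x)·cos(3x) dx = 120·(8/7) = 960/7.
  So ∫_0^π (u')² dx = 8*π + 225*π/2 + 960/7 = 960/7 + 241*π/2.
||u||_{H^1}^2 = (60/7 + 13*π) + (960/7 + 241*π/2) = 1020/7 + 267*π/2.


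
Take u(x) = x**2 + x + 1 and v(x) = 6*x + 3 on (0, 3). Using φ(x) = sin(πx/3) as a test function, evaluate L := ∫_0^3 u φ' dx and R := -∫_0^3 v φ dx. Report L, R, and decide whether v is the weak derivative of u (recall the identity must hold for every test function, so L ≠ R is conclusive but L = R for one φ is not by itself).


LHS = -24/π, RHS = -72/π. No, v is not the weak derivative of u.

u(x) = x**2 + x + 1, classical derivative u'(x) = 2*x + 1.
φ(x) = sin(πx/3), so φ'(x) = π*cos(π*x/3)/3.
Note φ(0) = φ(3) = 0, so the boundary term u·φ vanishes.
LHS = ∫_0^3 u(x) φ'(x) dx = ∫_0^3 (π*x^2*cos(π*x/3)/3 + π*x*cos(π*x/3)/3 + π*cos(π*x/3)/3) dx. Term by term:
  ∫_0^3 π*cos(π*x/3)/3 dx = 0;  ∫_0^3 π*x*cos(π*x/3)/3 dx = -6/π;  ∫_0^3 π*x^2*cos(π*x/3)/3 dx = -18/π.
Sum: 0 − 6/π − 18/π = -24/π.
So LHS = -24/π.
∫_0^3 v(x) φ(x) dx = ∫_0^3 (6*x*sin(π*x/3) + 3*sin(π*x/3)) dx. Term by term:
  ∫_0^3 3*sin(π*x/3) dx = 18/π;  ∫_0^3 6*x*sin(π*x/3) dx = 54/π.
Sum: 18/π + 54/π = 72/π.
So RHS = -∫_0^3 v(x) φ(x) dx = -72/π.
LHS − RHS = 48/π ≠ 0, so the identity fails.
(For a valid weak derivative the identity must hold for EVERY test function, in particular this one. The failure shows v is NOT the weak derivative of u.)
Correct weak derivative would be u'(x) = 2*x + 1.


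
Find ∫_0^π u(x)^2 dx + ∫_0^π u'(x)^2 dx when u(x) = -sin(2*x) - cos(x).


||u||_{H^1(0,π)}^2 = 16/3 + 7*π/2

u'(x) = sin(x) - 2*cos(2*x).
Expand u² and (u')² and integrate term by term on (0, π), using: for integers n ≥ 1, ∫_0^π sin²(nx) dx = ∫_0^π cos²(nx) dx = π/2; for n ≠ n', ∫_0^π sin(nx)sin(n'x) dx = ∫_0^π cos(nx)cos(n'x) dx = 0; and by product-to-sum, ∫_0^π sin(nx)cos(n'x) dx = ½∫_0^π [sin((n+n')x) + sin((n−n')x)] dx, which is 0 when n+n' is even and 2n/(n²−n'²) when n+n' is odd (it need not vanish on (0, π)).
  u² squared terms: (-1)²·∫cos(x)² dx = 1·π/2 = π/2;  (-1)²·∫sin(2x)² dx = 1·π/2 = π/2.
  u² cross terms: 2·(-1)·(-1)·∫cos(x)·sin(2x) dx = 2·(4/3) = 8/3.
  So ∫_0^π u² dx = π/2 + π/2 + 8/3 = 8/3 + π.
  (u')² squared terms: (-2)²·∫cos(2x)² dx = 4·π/2 = 2*π;  (1)²·∫sin(x)² dx = 1·π/2 = π/2.
  (u')² cross terms: 2·(-2)·(1)·∫cos(2x)·sin(x) dx = -4·(-2/3) = 8/3.
  So ∫_0^π (u')² dx = 2*π + π/2 + 8/3 = 8/3 + 5*π/2.
||u||_{H^1}^2 = (8/3 + π) + (8/3 + 5*π/2) = 16/3 + 7*π/2.


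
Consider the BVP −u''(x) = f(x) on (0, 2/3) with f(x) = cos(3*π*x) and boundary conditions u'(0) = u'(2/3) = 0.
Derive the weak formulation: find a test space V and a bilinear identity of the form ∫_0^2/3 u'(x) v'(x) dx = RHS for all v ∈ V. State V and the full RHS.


V = H^1(0, 2/3) (no boundary constraint on v; u is determined up to an additive constant); weak form: ∫_0^2/3 u'v' dx = ∫_0^2/3 (cos(3*π*x)) v dx for all v ∈ V.

Multiply both sides by a test function v and integrate from 0 to 2/3:
  ∫_0^2/3 −u''(x) v(x) dx = ∫_0^2/3 f(x) v(x) dx.
Integrate the LHS by parts once:
  ∫_0^2/3 −u'' v dx = −[u'(x) v(x)]_0^2/3 + ∫_0^2/3 u'(x) v'(x) dx.
Thus ∫_0^2/3 u'(x) v'(x) dx = ∫_0^2/3 f(x) v(x) dx + [u'(x) v(x)]_0^2/3.
Choose V so that boundary terms are either known or forced to vanish.
u has homogeneous Neumann: u'(0) = u'(2/3) = 0. So [u' v]_0^2/3 = 0·v(2/3) − 0·v(0) = 0 for any v; take V = H^1(0, 2/3).
Weak formulation: find u (satisfying any essential BC) such that ∫_0^2/3 u'(x) v'(x) dx = ∫_0^2/3 f v dx for all v ∈ V (homogeneous Neumann, so boundary terms vanish).
Substituting f(x) = cos(3*π*x), the right-hand side is ∫_0^2/3 (cos(3*π*x)) v dx.
Compatibility check (pure Neumann): taking v ≡ 1 ∈ V gives 0 = ∫_0^2/3 f dx + (0) − (0), i.e. ∫_0^2/3 f dx must equal u'(0) − u'(2/3) = 0. Indeed ∫_0^2/3 (cos(3*π*x)) dx = 0, so the data are compatible. The solution is then unique only up to an additive constant (fix it e.g. by requiring ∫_0^2/3 u dx = 0).


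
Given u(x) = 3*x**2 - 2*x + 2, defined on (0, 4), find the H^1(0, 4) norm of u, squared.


||u||_{H^1}^2 = 29408/15

The H^1 norm (squared) on an interval (0, L) is
  ||u||_{H^1}^2 = ∫_0^L u(x)^2 dx + ∫_0^L u'(x)^2 dx.
Compute u'(x) = 6*x - 2.
Then u(x)^2 = 9*x**4 - 12*x**3 + 16*x**2 - 8*x + 4 and u'(x)^2 = 36*x**2 - 24*x + 4.
Integrate each monomial from 0 to 4 using ∫_0^4 c·x^n dx = c·4^(n+1)/(n+1):
  ∫_0^4 u(x)^2 dx = ∫_0^4 (9*x^4 - 12*x^3 + 16*x^2 - 8*x + 4) dx. Term by term:
    ∫_0^4 9*x^4 dx = 9216/5;  ∫_0^4 -12*x^3 dx = -768;  ∫_0^4 16*x^2 dx = 1024/3;
    ∫_0^4 -8*x dx = -64;  ∫_0^4 4 dx = 16.
  Sum: 9216/5 − 768 + 1024/3 − 64 + 16 = 20528/15.
  ∫_0^4 u'(x)^2 dx = ∫_0^4 (36*x^2 - 24*x + 4) dx. Term by term:
    ∫_0^4 36*x^2 dx = 768;  ∫_0^4 -24*x dx = -192;  ∫_0^4 4 dx = 16.
  Sum: 768 − 192 + 16 = 592.
Adding: ||u||_{H^1}^2 = 20528/15 + 592 = 29408/15.


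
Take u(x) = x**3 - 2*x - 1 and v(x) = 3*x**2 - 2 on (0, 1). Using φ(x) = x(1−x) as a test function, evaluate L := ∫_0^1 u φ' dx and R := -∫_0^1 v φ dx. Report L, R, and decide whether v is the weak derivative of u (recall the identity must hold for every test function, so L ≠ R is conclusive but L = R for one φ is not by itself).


LHS = 11/60, RHS = 11/60. Yes, v = u' weakly.

u(x) = x**3 - 2*x - 1, classical derivative u'(x) = 3*x**2 - 2.
φ(x) = x(1−x), so φ'(x) = 1 - 2*x.
Note φ(0) = φ(1) = 0, so the boundary term u·φ vanishes.
LHS = ∫_0^1 u(x) φ'(x) dx = ∫_0^1 (-2*x^4 + x^3 + 4*x^2 - 1) dx. Term by term:
  ∫_0^1 -2*x^4 dx = -2/5;  ∫_0^1 x^3 dx = 1/4;  ∫_0^1 4*x^2 dx = 4/3;
  ∫_0^1 -1 dx = -1.
Sum: -2/5 + 1/4 + 4/3 − 1 = 11/60.
So LHS = 11/60.
∫_0^1 v(x) φ(x) dx = ∫_0^1 (-3*x^4 + 3*x^3 + 2*x^2 - 2*x) dx. Term by term:
  ∫_0^1 -3*x^4 dx = -3/5;  ∫_0^1 3*x^3 dx = 3/4;  ∫_0^1 2*x^2 dx = 2/3;
  ∫_0^1 -2*x dx = -1.
Sum: -3/5 + 3/4 + 2/3 − 1 = -11/60.
So RHS = -∫_0^1 v(x) φ(x) dx = 11/60.
LHS = RHS, so the identity holds for this test φ.
Moreover u is smooth here and v(x) = u'(x) = 3*x**2 - 2 pointwise, so the identity holds for every test function. Hence v is the weak derivative of u.


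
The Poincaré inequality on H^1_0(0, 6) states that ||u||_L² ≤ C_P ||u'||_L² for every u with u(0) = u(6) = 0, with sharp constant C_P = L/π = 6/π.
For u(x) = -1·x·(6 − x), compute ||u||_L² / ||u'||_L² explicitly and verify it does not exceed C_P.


||u||_L² / ||u'||_L² = 3*sqrt(10)/5 < C_P = 6/π.

u(x) = -1·x·(6 − x), so u'(x) = 2*x - 6.
u(x) = -1·x·(6 − x) vanishes at x = 0 and x = 6, so u ∈ H^1_0(0, 6). Differentiate via the product rule and integrate the resulting polynomials term by term.
  ∫_0^6 u² dx = ∫_0^6 (x^4 - 12*x^3 + 36*x^2) dx. Term by term:
    ∫_0^6 x^4 dx = 7776/5;  ∫_0^6 -12*x^3 dx = -3888;  ∫_0^6 36*x^2 dx = 2592.
  Sum: 7776/5 − 3888 + 2592 = 1296/5.
  ∫_0^6 (u')² dx = ∫_0^6 (4*x^2 - 24*x + 36) dx. Term by term:
    ∫_0^6 4*x^2 dx = 288;  ∫_0^6 -24*x dx = -432;  ∫_0^6 36 dx = 216.
  Sum: 288 − 432 + 216 = 72.
∫_0^6 u² dx = 1296/5, so ||u||_L² = 36*sqrt(5)/5.
∫_0^6 (u')² dx = 72, so ||u'||_L² = 6*sqrt(2).
Ratio ||u||_L² / ||u'||_L² = 3*sqrt(10)/5.
Sharp Poincaré constant on H^1_0(0, 6) is C_P = L/π = 6/π, achieved by sin(π/6·x).
A polynomial bump cannot attain the sharp Poincaré constant (only the first sine eigenfunction does), so the ratio is strictly less than C_P, consistent with ||u||_L² ≤ C_P ||u'||_L².


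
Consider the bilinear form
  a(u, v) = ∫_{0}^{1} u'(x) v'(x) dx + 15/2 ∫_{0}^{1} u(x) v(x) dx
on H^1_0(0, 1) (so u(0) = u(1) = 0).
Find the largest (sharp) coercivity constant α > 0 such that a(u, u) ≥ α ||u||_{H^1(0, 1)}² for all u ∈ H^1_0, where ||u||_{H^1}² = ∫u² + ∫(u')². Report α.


α = 1

Coercivity of a(·,·) on H^1_0(0, 1) means a(u, u) ≥ α ||u||_{H^1}² for every u ∈ H^1_0.
The interval has length L = 1, and Poincaré/coercivity depend only on L. Here a(u, u) = ∫(u')² + (15/2)·∫u².
Here c = 15/2 ≥ 1, so a(u,u) = ∫(u')² + c∫u² ≥ ∫(u')² + ∫u² = ||u||_{H^1}², i.e. α = 1 works. No larger α is possible: a(u,u) ≥ α||u||_{H^1}² means (1−α)∫(u')² ≥ (α−c)∫u², and for the modes u_n = sin(nπ(x−x₀)/L) (x₀ the left endpoint) one has ∫u_n²/∫(u_n')² = (L/(nπ))² → 0, so a(u_n,u_n)/||u_n||_{H^1}² → 1. Hence the optimal constant is α = 1.
Therefore α = 1.


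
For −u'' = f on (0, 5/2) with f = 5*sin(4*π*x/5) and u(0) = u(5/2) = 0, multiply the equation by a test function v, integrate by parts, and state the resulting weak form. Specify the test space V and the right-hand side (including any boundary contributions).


V = H^1_0(0, 5/2) (so v(0) = v(5/2) = 0); weak form: ∫_0^5/2 u'v' dx = ∫_0^5/2 (5*sin(4*π*x/5)) v dx for all v ∈ V.

Multiply both sides by a test function v and integrate from 0 to 5/2:
  ∫_0^5/2 −u''(x) v(x) dx = ∫_0^5/2 f(x) v(x) dx.
Integrate the LHS by parts once:
  ∫_0^5/2 −u'' v dx = −[u'(x) v(x)]_0^5/2 + ∫_0^5/2 u'(x) v'(x) dx.
Thus ∫_0^5/2 u'(x) v'(x) dx = ∫_0^5/2 f(x) v(x) dx + [u'(x) v(x)]_0^5/2.
Choose V so that boundary terms are either known or forced to vanish.
u is Dirichlet: u(0) = u(5/2) = 0. Let V = H^1_0(0, 5/2); then v(0) = v(5/2) = 0, and [u' v]_0^5/2 = 0.
Weak formulation: find u (satisfying any essential BC) such that ∫_0^5/2 u'(x) v'(x) dx = ∫_0^5/2 f v dx for all v ∈ V.
Substituting f(x) = 5*sin(4*π*x/5), the right-hand side is ∫_0^5/2 (5*sin(4*π*x/5)) v dx.


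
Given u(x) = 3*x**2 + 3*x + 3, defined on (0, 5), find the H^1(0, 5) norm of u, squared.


||u||_{H^1}^2 = 23655/2

The H^1 norm (squared) on an interval (0, L) is
  ||u||_{H^1}^2 = ∫_0^L u(x)^2 dx + ∫_0^L u'(x)^2 dx.
Compute u'(x) = 6*x + 3.
Then u(x)^2 = 9*x**4 + 18*x**3 + 27*x**2 + 18*x + 9 and u'(x)^2 = 36*x**2 + 36*x + 9.
Integrate each monomial from 0 to 5 using ∫_0^5 c·x^n dx = c·5^(n+1)/(n+1):
  ∫_0^5 u(x)^2 dx = ∫_0^5 (9*x^4 + 18*x^3 + 27*x^2 + 18*x + 9) dx. Term by term:
    ∫_0^5 9*x^4 dx = 5625;  ∫_0^5 18*x^3 dx = 5625/2;  ∫_0^5 27*x^2 dx = 1125;
    ∫_0^5 18*x dx = 225;  ∫_0^5 9 dx = 45.
  Sum: 5625 + 5625/2 + 1125 + 225 + 45 = 19665/2.
  ∫_0^5 u'(x)^2 dx = ∫_0^5 (36*x^2 + 36*x + 9) dx. Term by term:
    ∫_0^5 36*x^2 dx = 1500;  ∫_0^5 36*x dx = 450;  ∫_0^5 9 dx = 45.
  Sum: 1500 + 450 + 45 = 1995.
Adding: ||u||_{H^1}^2 = 19665/2 + 1995 = 23655/2.


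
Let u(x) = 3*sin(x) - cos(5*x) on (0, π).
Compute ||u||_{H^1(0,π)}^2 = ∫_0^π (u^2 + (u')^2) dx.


||u||_{H^1(0,π)}^2 = 22*π

u'(x) = 5*sin(5*x) + 3*cos(x).
Expand u² and (u')² and integrate term by term on (0, π), using: for integers n ≥ 1, ∫_0^π sin²(nx) dx = ∫_0^π cos²(nx) dx = π/2; for n ≠ n', ∫_0^π sin(nx)sin(n'x) dx = ∫_0^π cos(nx)cos(n'x) dx = 0; and by product-to-sum, ∫_0^π sin(nx)cos(n'x) dx = ½∫_0^π [sin((n+n')x) + sin((n−n')x)] dx, which is 0 when n+n' is even and 2n/(n²−n'²) when n+n' is odd (it need not vanish on (0, π)).
  u² squared terms: (-1)²·∫cos(5x)² dx = 1·π/2 = π/2;  (3)²·∫sin(x)² dx = 9·π/2 = 9*π/2.
  u² cross terms: 2·(-1)·(3)·∫cos(5x)·sin(x) dx = -6·(0) = 0.
  So ∫_0^π u² dx = π/2 + 9*π/2 + 0 = 5*π.
  (u')² squared terms: (3)²·∫cos(x)² dx = 9·π/2 = 9*π/2;  (5)²·∫sin(5x)² dx = 25·π/2 = 25*π/2.
  (u')² cross terms: 2·(3)·(5)·∫cos(x)·sin(5x) dx = 30·(0) = 0.
  So ∫_0^π (u')² dx = 9*π/2 + 25*π/2 + 0 = 17*π.
||u||_{H^1}^2 = (5*π) + (17*π) = 22*π.


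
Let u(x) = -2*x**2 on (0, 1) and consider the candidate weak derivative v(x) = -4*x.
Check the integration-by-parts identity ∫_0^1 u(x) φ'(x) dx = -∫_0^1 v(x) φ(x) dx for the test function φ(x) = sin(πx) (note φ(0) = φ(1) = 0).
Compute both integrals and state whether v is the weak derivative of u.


LHS = 4/π, RHS = 4/π. Yes, v = u' weakly.

u(x) = -2*x**2, classical derivative u'(x) = -4*x.
φ(x) = sin(πx), so φ'(x) = π*cos(π*x).
Note φ(0) = φ(1) = 0, so the boundary term u·φ vanishes.
LHS = ∫_0^1 u(x) φ'(x) dx = ∫_0^1 (-2*π*x^2*cos(π*x)) dx. Term by term:
  ∫_0^1 -2*π*x^2*cos(π*x) dx = 4/π.
So LHS = 4/π.
∫_0^1 v(x) φ(x) dx = ∫_0^1 (-4*x*sin(π*x)) dx. Term by term:
  ∫_0^1 -4*x*sin(π*x) dx = -4/π.
So RHS = -∫_0^1 v(x) φ(x) dx = 4/π.
LHS = RHS, so the identity holds for this test φ.
Moreover u is smooth here and v(x) = u'(x) = -4*x pointwise, so the identity holds for every test function. Hence v is the weak derivative of u.


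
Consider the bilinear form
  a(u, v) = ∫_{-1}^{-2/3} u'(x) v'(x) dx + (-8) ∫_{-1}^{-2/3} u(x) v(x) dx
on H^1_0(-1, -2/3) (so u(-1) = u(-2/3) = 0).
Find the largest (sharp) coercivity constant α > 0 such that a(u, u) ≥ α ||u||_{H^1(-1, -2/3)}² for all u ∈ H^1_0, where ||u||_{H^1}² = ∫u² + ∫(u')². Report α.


α = (-8 + 9*π^2)/(1 + 9*π^2)

Coercivity of a(·,·) on H^1_0(-1, -2/3) means a(u, u) ≥ α ||u||_{H^1}² for every u ∈ H^1_0.
The interval has length L = 1/3, and Poincaré/coercivity depend only on L. Here a(u, u) = ∫(u')² + (-8)·∫u².
Here c = -8 < 0 with |c| < (π/L)² = 9*π^2, so coercivity still holds. The condition a(u,u) ≥ α||u||_{H^1}² reads (1−α)∫(u')² ≥ (α−c)∫u². Any admissible α is ≤ 1 (rapidly oscillating u have ∫u²/∫(u')² → 0), and α = 1 would force 0 ≥ (1−c)∫u², impossible since c < 1; so 1−α > 0. By the sharp Poincaré inequality on H^1_0 of an interval of length L, ∫(u')² ≥ (π/L)²∫u² with equality for the first sine mode sin(π(x−x₀)/L) (x₀ the left endpoint), so the inequality holds for all u iff (1−α)(π/L)² ≥ α − c, i.e. α ≤ ((π/L)² + c)/((π/L)² + 1) = (1 + c(L/π)²)/(1 + (L/π)²). (Direct route, valid since c ≤ 0: Poincaré gives c∫u² ≥ c(L/π)²∫(u')², so a(u,u) ≥ (1 + c(L/π)²)∫(u')², while ||u||_{H^1}² ≤ (1 + (L/π)²)∫(u')²; dividing yields the same α.) With (π/L)² = 9*π^2 and c = -8, the largest admissible constant is α = ((π/L)² + c)/((π/L)² + 1).
Simplifying, α = (-8 + 9*π^2)/(1 + 9*π^2).


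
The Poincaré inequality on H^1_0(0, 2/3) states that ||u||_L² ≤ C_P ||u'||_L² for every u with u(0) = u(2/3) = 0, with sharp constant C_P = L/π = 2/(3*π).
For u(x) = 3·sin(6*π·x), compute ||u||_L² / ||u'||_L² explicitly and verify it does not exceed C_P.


||u||_L² / ||u'||_L² = 1/(6*π) < C_P = 2/(3*π).

u(x) = 3·sin(6*π·x), so u'(x) = 18*π*cos(6*π*x).
Writing u(x) = A·sin(kπx/L) with A = 3 and k = 4, use ∫_0^L sin²(kπx/L) dx = L/2 and ∫_0^L cos²(kπx/L) dx = L/2.
u² = 9·sin²(6*π·x) and (u')² = 324*π^2·cos²(6*π·x), and each of sin², cos² integrates to L/2 = 1/3 over (0, 2/3).
∫_0^2/3 u² dx = 3, so ||u||_L² = sqrt(3).
∫_0^2/3 (u')² dx = 108*π^2, so ||u'||_L² = 6*sqrt(3)*π.
Ratio ||u||_L² / ||u'||_L² = 1/(6*π).
Sharp Poincaré constant on H^1_0(0, 2/3) is C_P = L/π = 2/(3*π), achieved by sin(3*π/2·x).
This is the k = 4 harmonic; the ratio L/(kπ) is strictly less than C_P = L/π, consistent with the sharp inequality ||u||_L² ≤ C_P ||u'||_L².


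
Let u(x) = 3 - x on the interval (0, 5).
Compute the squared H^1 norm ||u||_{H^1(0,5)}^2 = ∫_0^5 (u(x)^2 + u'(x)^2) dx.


||u||_{H^1}^2 = 50/3

The H^1 norm (squared) on an interval (0, L) is
  ||u||_{H^1}^2 = ∫_0^L u(x)^2 dx + ∫_0^L u'(x)^2 dx.
Compute u'(x) = -1.
Then u(x)^2 = x**2 - 6*x + 9 and u'(x)^2 = 1.
Integrate each monomial from 0 to 5 using ∫_0^5 c·x^n dx = c·5^(n+1)/(n+1):
  ∫_0^5 u(x)^2 dx = ∫_0^5 (x^2 - 6*x + 9) dx. Term by term:
    ∫_0^5 x^2 dx = 125/3;  ∫_0^5 -6*x dx = -75;  ∫_0^5 9 dx = 45.
  Sum: 125/3 − 75 + 45 = 35/3.
  ∫_0^5 u'(x)^2 dx = ∫_0^5 (1) dx. Term by term:
    ∫_0^5 1 dx = 5.
Adding: ||u||_{H^1}^2 = 35/3 + 5 = 50/3.


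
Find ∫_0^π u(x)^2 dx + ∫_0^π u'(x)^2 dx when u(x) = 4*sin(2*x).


||u||_{H^1(0,π)}^2 = 40*π

u'(x) = 8*cos(2*x).
Expand u² and (u')² and integrate term by term on (0, π), using: for integers n ≥ 1, ∫_0^π sin²(nx) dx = ∫_0^π cos²(nx) dx = π/2; for n ≠ n', ∫_0^π sin(nx)sin(n'x) dx = ∫_0^π cos(nx)cos(n'x) dx = 0; and by product-to-sum, ∫_0^π sin(nx)cos(n'x) dx = ½∫_0^π [sin((n+n')x) + sin((n−n')x)] dx, which is 0 when n+n' is even and 2n/(n²−n'²) when n+n' is odd (it need not vanish on (0, π)).
  u² squared terms: (4)²·∫sin(2x)² dx = 16·π/2 = 8*π.
  So ∫_0^π u² dx = 8*π.
  (u')² squared terms: (8)²·∫cos(2x)² dx = 64·π/2 = 32*π.
  So ∫_0^π (u')² dx = 32*π.
||u||_{H^1}^2 = (8*π) + (32*π) = 40*π.


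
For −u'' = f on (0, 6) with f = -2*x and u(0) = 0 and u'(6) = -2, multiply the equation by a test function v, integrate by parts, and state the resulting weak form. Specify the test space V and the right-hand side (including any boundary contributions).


V = {v ∈ H^1(0, 6) : v(0) = 0} (test functions vanish at x = 0 where u is specified); weak form: ∫_0^6 u'v' dx = ∫_0^6 (-2*x) v dx − 2·v(6) for all v ∈ V.

Multiply both sides by a test function v and integrate from 0 to 6:
  ∫_0^6 −u''(x) v(x) dx = ∫_0^6 f(x) v(x) dx.
Integrate the LHS by parts once:
  ∫_0^6 −u'' v dx = −[u'(x) v(x)]_0^6 + ∫_0^6 u'(x) v'(x) dx.
Thus ∫_0^6 u'(x) v'(x) dx = ∫_0^6 f(x) v(x) dx + [u'(x) v(x)]_0^6.
Choose V so that boundary terms are either known or forced to vanish.
Mixed BC: u(0) = 0 (Dirichlet) and u'(6) = -2 (Neumann). Define V = {v ∈ H^1(0, 6) : v(0) = 0}. Then [u' v]_0^6 = u'(6)·v(6) − u'(0)·0 = − 2·v(6).
Weak formulation: find u (satisfying any essential BC) such that ∫_0^6 u'(x) v'(x) dx = ∫_0^6 f v dx − 2·v(6) for all v ∈ V (Dirichlet at 0 absorbed into V; Neumann datum at x = 6 contributes the boundary term).
Substituting f(x) = -2*x, the right-hand side is ∫_0^6 (-2*x) v dx − 2·v(6).


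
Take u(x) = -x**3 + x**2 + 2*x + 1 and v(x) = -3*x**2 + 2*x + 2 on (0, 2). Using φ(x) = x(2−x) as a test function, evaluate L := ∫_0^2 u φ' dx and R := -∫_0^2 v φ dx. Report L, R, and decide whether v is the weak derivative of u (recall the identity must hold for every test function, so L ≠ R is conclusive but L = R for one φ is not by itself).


LHS = -8/15, RHS = -8/15. Yes, v = u' weakly.

u(x) = -x**3 + x**2 + 2*x + 1, classical derivative u'(x) = -3*x**2 + 2*x + 2.
φ(x) = x(2−x), so φ'(x) = 2 - 2*x.
Note φ(0) = φ(2) = 0, so the boundary term u·φ vanishes.
LHS = ∫_0^2 u(x) φ'(x) dx = ∫_0^2 (2*x^4 - 4*x^3 - 2*x^2 + 2*x + 2) dx. Term by term:
  ∫_0^2 2*x^4 dx = 64/5;  ∫_0^2 -4*x^3 dx = -16;  ∫_0^2 -2*x^2 dx = -16/3;
  ∫_0^2 2*x dx = 4;  ∫_0^2 2 dx = 4.
Sum: 64/5 − 16 − 16/3 + 4 + 4 = -8/15.
So LHS = -8/15.
∫_0^2 v(x) φ(x) dx = ∫_0^2 (3*x^4 - 8*x^3 + 2*x^2 + 4*x) dx. Term by term:
  ∫_0^2 3*x^4 dx = 96/5;  ∫_0^2 -8*x^3 dx = -32;  ∫_0^2 2*x^2 dx = 16/3;
  ∫_0^2 4*x dx = 8.
Sum: 96/5 − 32 + 16/3 + 8 = 8/15.
So RHS = -∫_0^2 v(x) φ(x) dx = -8/15.
LHS = RHS, so the identity holds for this test φ.
Moreover u is smooth here and v(x) = u'(x) = -3*x**2 + 2*x + 2 pointwise, so the identity holds for every test function. Hence v is the weak derivative of u.


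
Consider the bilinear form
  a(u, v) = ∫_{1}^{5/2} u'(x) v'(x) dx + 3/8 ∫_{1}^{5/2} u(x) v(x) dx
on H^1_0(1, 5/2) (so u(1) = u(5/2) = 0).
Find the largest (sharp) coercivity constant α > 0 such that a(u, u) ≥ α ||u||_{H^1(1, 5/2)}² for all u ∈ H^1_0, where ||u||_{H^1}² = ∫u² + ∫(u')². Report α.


α = (27 + 32*π^2)/(8*(9 + 4*π^2))

Coercivity of a(·,·) on H^1_0(1, 5/2) means a(u, u) ≥ α ||u||_{H^1}² for every u ∈ H^1_0.
The interval has length L = 3/2, and Poincaré/coercivity depend only on L. Here a(u, u) = ∫(u')² + (3/8)·∫u².
Here 0 < c = 3/8 < 1. The condition a(u,u) ≥ α||u||_{H^1}² reads (1−α)∫(u')² ≥ (α−c)∫u². Any admissible α is ≤ 1 (rapidly oscillating u have ∫u²/∫(u')² → 0), and α = 1 would force 0 ≥ (1−c)∫u², impossible since c < 1; so 1−α > 0. By the sharp Poincaré inequality on H^1_0 of an interval of length L, ∫(u')² ≥ (π/L)²∫u² with equality for the first sine mode sin(π(x−x₀)/L) (x₀ the left endpoint), so the inequality holds for all u iff (1−α)(π/L)² ≥ α − c, i.e. α ≤ ((π/L)² + c)/((π/L)² + 1) = (1 + c(L/π)²)/(1 + (L/π)²). With (π/L)² = 4*π^2/9 and c = 3/8, the largest admissible constant is α = ((π/L)² + c)/((π/L)² + 1).
Simplifying, α = (27 + 32*π^2)/(8*(9 + 4*π^2)).


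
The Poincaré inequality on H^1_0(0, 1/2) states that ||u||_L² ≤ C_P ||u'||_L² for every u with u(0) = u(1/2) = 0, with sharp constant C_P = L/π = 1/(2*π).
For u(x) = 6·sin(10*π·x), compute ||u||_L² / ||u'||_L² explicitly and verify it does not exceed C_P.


||u||_L² / ||u'||_L² = 1/(10*π) < C_P = 1/(2*π).

u(x) = 6·sin(10*π·x), so u'(x) = 60*π*cos(10*π*x).
Writing u(x) = A·sin(kπx/L) with A = 6 and k = 5, use ∫_0^L sin²(kπx/L) dx = L/2 and ∫_0^L cos²(kπx/L) dx = L/2.
u² = 36·sin²(10*π·x) and (u')² = 3600*π^2·cos²(10*π·x), and each of sin², cos² integrates to L/2 = 1/4 over (0, 1/2).
∫_0^1/2 u² dx = 9, so ||u||_L² = 3.
∫_0^1/2 (u')² dx = 900*π^2, so ||u'||_L² = 30*π.
Ratio ||u||_L² / ||u'||_L² = 1/(10*π).
Sharp Poincaré constant on H^1_0(0, 1/2) is C_P = L/π = 1/(2*π), achieved by sin(2*π·x).
This is the k = 5 harmonic; the ratio L/(kπ) is strictly less than C_P = L/π, consistent with the sharp inequality ||u||_L² ≤ C_P ||u'||_L².


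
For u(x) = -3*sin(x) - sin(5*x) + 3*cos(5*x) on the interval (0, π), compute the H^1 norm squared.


||u||_{H^1(0,π)}^2 = 139*π

u'(x) = -15*sin(5*x) - 3*cos(x) - 5*cos(5*x).
Expand u² and (u')² and integrate term by term on (0, π), using: for integers n ≥ 1, ∫_0^π sin²(nx) dx = ∫_0^π cos²(nx) dx = π/2; for n ≠ n', ∫_0^π sin(nx)sin(n'x) dx = ∫_0^π cos(nx)cos(n'x) dx = 0; and by product-to-sum, ∫_0^π sin(nx)cos(n'x) dx = ½∫_0^π [sin((n+n')x) + sin((n−n')x)] dx, which is 0 when n+n' is even and 2n/(n²−n'²) when n+n' is odd (it need not vanish on (0, π)).
  u² squared terms: (-1)²·∫sin(5x)² dx = 1·π/2 = π/2;  (-3)²·∫sin(x)² dx = 9·π/2 = 9*π/2;  (3)²·∫cos(5x)² dx = 9·π/2 = 9*π/2.
  u² cross terms: 2·(-1)·(-3)·∫sin(5x)·sin(x) dx = 6·(0) = 0;  2·(-1)·(3)·∫sin(5x)·cos(5x) dx = -6·(0) = 0;  2·(-3)·(3)·∫sin(x)·cos(5x) dx = -18·(0) = 0.
  So ∫_0^π u² dx = π/2 + 9*π/2 + 9*π/2 + 0 + 0 + 0 = 19*π/2.
  (u')² squared terms: (-15)²·∫sin(5x)² dx = 225·π/2 = 225*π/2;  (-5)²·∫cos(5x)² dx = 25·π/2 = 25*π/2;  (-3)²·∫cos(x)² dx = 9·π/2 = 9*π/2.
  (u')² cross terms: 2·(-15)·(-5)·∫sin(5x)·cos(5x) dx = 150·(0) = 0;  2·(-15)·(-3)·∫sin(5x)·cos(x) dx = 90·(0) = 0;  2·(-5)·(-3)·∫cos(5x)·cos(x) dx = 30·(0) = 0.
  So ∫_0^π (u')² dx = 225*π/2 + 25*π/2 + 9*π/2 + 0 + 0 + 0 = 259*π/2.
||u||_{H^1}^2 = (19*π/2) + (259*π/2) = 139*π.


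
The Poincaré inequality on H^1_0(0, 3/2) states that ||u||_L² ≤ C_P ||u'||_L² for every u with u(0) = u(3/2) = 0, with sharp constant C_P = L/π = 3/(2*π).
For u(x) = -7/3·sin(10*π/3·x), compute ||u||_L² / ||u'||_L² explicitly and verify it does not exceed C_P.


||u||_L² / ||u'||_L² = 3/(10*π) < C_P = 3/(2*π).

u(x) = -7/3·sin(10*π/3·x), so u'(x) = -70*π*cos(10*π*x/3)/9.
Writing u(x) = A·sin(kπx/L) with A = -7/3 and k = 5, use ∫_0^L sin²(kπx/L) dx = L/2 and ∫_0^L cos²(kπx/L) dx = L/2.
u² = 49/9·sin²(10*π/3·x) and (u')² = 4900*π^2/81·cos²(10*π/3·x), and each of sin², cos² integrates to L/2 = 3/4 over (0, 3/2).
∫_0^3/2 u² dx = 49/12, so ||u||_L² = 7*sqrt(3)/6.
∫_0^3/2 (u')² dx = 1225*π^2/27, so ||u'||_L² = 35*sqrt(3)*π/9.
Ratio ||u||_L² / ||u'||_L² = 3/(10*π).
Sharp Poincaré constant on H^1_0(0, 3/2) is C_P = L/π = 3/(2*π), achieved by sin(2*π/3·x).
This is the k = 5 harmonic; the ratio L/(kπ) is strictly less than C_P = L/π, consistent with the sharp inequality ||u||_L² ≤ C_P ||u'||_L².


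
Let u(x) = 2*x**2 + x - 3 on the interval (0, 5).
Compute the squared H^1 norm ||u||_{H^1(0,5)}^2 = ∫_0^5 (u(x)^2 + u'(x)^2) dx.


||u||_{H^1}^2 = 10225/3

The H^1 norm (squared) on an interval (0, L) is
  ||u||_{H^1}^2 = ∫_0^L u(x)^2 dx + ∫_0^L u'(x)^2 dx.
Compute u'(x) = 4*x + 1.
Then u(x)^2 = 4*x**4 + 4*x**3 - 11*x**2 - 6*x + 9 and u'(x)^2 = 16*x**2 + 8*x + 1.
Integrate each monomial from 0 to 5 using ∫_0^5 c·x^n dx = c·5^(n+1)/(n+1):
  ∫_0^5 u(x)^2 dx = ∫_0^5 (4*x^4 + 4*x^3 - 11*x^2 - 6*x + 9) dx. Term by term:
    ∫_0^5 4*x^4 dx = 2500;  ∫_0^5 4*x^3 dx = 625;  ∫_0^5 -11*x^2 dx = -1375/3;
    ∫_0^5 -6*x dx = -75;  ∫_0^5 9 dx = 45.
  Sum: 2500 + 625 − 1375/3 − 75 + 45 = 7910/3.
  ∫_0^5 u'(x)^2 dx = ∫_0^5 (16*x^2 + 8*x + 1) dx. Term by term:
    ∫_0^5 16*x^2 dx = 2000/3;  ∫_0^5 8*x dx = 100;  ∫_0^5 1 dx = 5.
  Sum: 2000/3 + 100 + 5 = 2315/3.
Adding: ||u||_{H^1}^2 = 7910/3 + 2315/3 = 10225/3.


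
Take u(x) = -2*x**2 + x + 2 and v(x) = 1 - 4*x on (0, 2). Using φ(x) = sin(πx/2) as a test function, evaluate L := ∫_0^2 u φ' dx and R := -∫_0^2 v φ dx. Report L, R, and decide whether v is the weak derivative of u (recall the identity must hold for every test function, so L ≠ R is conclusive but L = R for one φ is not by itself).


LHS = 12/π, RHS = 12/π. Yes, v = u' weakly.

u(x) = -2*x**2 + x + 2, classical derivative u'(x) = 1 - 4*x.
φ(x) = sin(πx/2), so φ'(x) = π*cos(π*x/2)/2.
Note φ(0) = φ(2) = 0, so the boundary term u·φ vanishes.
LHS = ∫_0^2 u(x) φ'(x) dx = ∫_0^2 (-π*x^2*cos(π*x/2) + π*x*cos(π*x/2)/2 + π*cos(π*x/2)) dx. Term by term:
  ∫_0^2 π*cos(π*x/2) dx = 0;  ∫_0^2 π*x*cos(π*x/2)/2 dx = -4/π;  ∫_0^2 -π*x^2*cos(π*x/2) dx = 16/π.
Sum: 0 − 4/π + 16/π = 12/π.
So LHS = 12/π.
∫_0^2 v(x) φ(x) dx = ∫_0^2 (-4*x*sin(π*x/2) + sin(π*x/2)) dx. Term by term:
  ∫_0^2 -4*x*sin(π*x/2) dx = -16/π;  ∫_0^2 sin(π*x/2) dx = 4/π.
Sum: -16/π + 4/π = -12/π.
So RHS = -∫_0^2 v(x) φ(x) dx = 12/π.
LHS = RHS, so the identity holds for this test φ.
Moreover u is smooth here and v(x) = u'(x) = 1 - 4*x pointwise, so the identity holds for every test function. Hence v is the weak derivative of u.


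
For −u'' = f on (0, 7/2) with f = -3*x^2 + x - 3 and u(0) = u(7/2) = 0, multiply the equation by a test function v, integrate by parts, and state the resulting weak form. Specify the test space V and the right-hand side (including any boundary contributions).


V = H^1_0(0, 7/2) (so v(0) = v(7/2) = 0); weak form: ∫_0^7/2 u'v' dx = ∫_0^7/2 (-3*x^2 + x - 3) v dx for all v ∈ V.

Multiply both sides by a test function v and integrate from 0 to 7/2:
  ∫_0^7/2 −u''(x) v(x) dx = ∫_0^7/2 f(x) v(x) dx.
Integrate the LHS by parts once:
  ∫_0^7/2 −u'' v dx = −[u'(x) v(x)]_0^7/2 + ∫_0^7/2 u'(x) v'(x) dx.
Thus ∫_0^7/2 u'(x) v'(x) dx = ∫_0^7/2 f(x) v(x) dx + [u'(x) v(x)]_0^7/2.
Choose V so that boundary terms are either known or forced to vanish.
u is Dirichlet: u(0) = u(7/2) = 0. Let V = H^1_0(0, 7/2); then v(0) = v(7/2) = 0, and [u' v]_0^7/2 = 0.
Weak formulation: find u (satisfying any essential BC) such that ∫_0^7/2 u'(x) v'(x) dx = ∫_0^7/2 f v dx for all v ∈ V.
Substituting f(x) = -3*x^2 + x - 3, the right-hand side is ∫_0^7/2 (-3*x^2 + x - 3) v dx.


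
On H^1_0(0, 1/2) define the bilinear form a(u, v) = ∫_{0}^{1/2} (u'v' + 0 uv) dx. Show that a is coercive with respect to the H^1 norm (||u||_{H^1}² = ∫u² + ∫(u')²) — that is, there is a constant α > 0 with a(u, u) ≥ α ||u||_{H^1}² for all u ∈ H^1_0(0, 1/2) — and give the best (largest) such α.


α = 4*π^2/(1 + 4*π^2)

Coercivity of a(·,·) on H^1_0(0, 1/2) means a(u, u) ≥ α ||u||_{H^1}² for every u ∈ H^1_0.
The interval has length L = 1/2, and Poincaré/coercivity depend only on L. Here a(u, u) = ∫(u')² + (0)·∫u².
Here c = 0, so a(u,u) = ∫(u')² alone. The condition a(u,u) ≥ α||u||_{H^1}² reads (1−α)∫(u')² ≥ (α−c)∫u². Any admissible α is ≤ 1 (rapidly oscillating u have ∫u²/∫(u')² → 0), and α = 1 would force 0 ≥ (1−c)∫u², impossible since c < 1; so 1−α > 0. By the sharp Poincaré inequality on H^1_0 of an interval of length L, ∫(u')² ≥ (π/L)²∫u² with equality for the first sine mode sin(π(x−x₀)/L) (x₀ the left endpoint), so the inequality holds for all u iff (1−α)(π/L)² ≥ α − c, i.e. α ≤ ((π/L)² + c)/((π/L)² + 1) = (1 + c(L/π)²)/(1 + (L/π)²). (Direct route, valid since c ≤ 0: Poincaré gives c∫u² ≥ c(L/π)²∫(u')², so a(u,u) ≥ (1 + c(L/π)²)∫(u')², while ||u||_{H^1}² ≤ (1 + (L/π)²)∫(u')²; dividing yields the same α.) With (π/L)² = 4*π^2 and c = 0, the largest admissible constant is α = ((π/L)² + c)/((π/L)² + 1).
Simplifying, α = 4*π^2/(1 + 4*π^2).


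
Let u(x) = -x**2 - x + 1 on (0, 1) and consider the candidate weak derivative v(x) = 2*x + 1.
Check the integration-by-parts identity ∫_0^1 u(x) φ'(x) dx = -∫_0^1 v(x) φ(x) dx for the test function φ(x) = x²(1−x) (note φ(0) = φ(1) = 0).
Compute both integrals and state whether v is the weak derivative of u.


LHS = 11/60, RHS = -11/60. No, v is not the weak derivative of u.

u(x) = -x**2 - x + 1, classical derivative u'(x) = -2*x - 1.
φ(x) = x²(1−x), so φ'(x) = x*(2 - 3*x).
Note φ(0) = φ(1) = 0, so the boundary term u·φ vanishes.
LHS = ∫_0^1 u(x) φ'(x) dx = ∫_0^1 (3*x^4 + x^3 - 5*x^2 + 2*x) dx. Term by term:
  ∫_0^1 3*x^4 dx = 3/5;  ∫_0^1 x^3 dx = 1/4;  ∫_0^1 -5*x^2 dx = -5/3;
  ∫_0^1 2*x dx = 1.
Sum: 3/5 + 1/4 − 5/3 + 1 = 11/60.
So LHS = 11/60.
∫_0^1 v(x) φ(x) dx = ∫_0^1 (-2*x^4 + x^3 + x^2) dx. Term by term:
  ∫_0^1 -2*x^4 dx = -2/5;  ∫_0^1 x^3 dx = 1/4;  ∫_0^1 x^2 dx = 1/3.
Sum: -2/5 + 1/4 + 1/3 = 11/60.
So RHS = -∫_0^1 v(x) φ(x) dx = -11/60.
LHS − RHS = 11/30 ≠ 0, so the identity fails.
(For a valid weak derivative the identity must hold for EVERY test function, in particular this one. The failure shows v is NOT the weak derivative of u.)
Correct weak derivative would be u'(x) = -2*x - 1.


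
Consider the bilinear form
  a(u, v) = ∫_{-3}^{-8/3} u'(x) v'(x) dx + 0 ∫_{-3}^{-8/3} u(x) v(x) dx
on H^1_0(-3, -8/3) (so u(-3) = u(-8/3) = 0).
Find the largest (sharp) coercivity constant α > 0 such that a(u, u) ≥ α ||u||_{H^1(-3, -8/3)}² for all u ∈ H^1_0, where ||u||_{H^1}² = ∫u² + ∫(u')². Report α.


α = 9*π^2/(1 + 9*π^2)

Coercivity of a(·,·) on H^1_0(-3, -8/3) means a(u, u) ≥ α ||u||_{H^1}² for every u ∈ H^1_0.
The interval has length L = 1/3, and Poincaré/coercivity depend only on L. Here a(u, u) = ∫(u')² + (0)·∫u².
Here c = 0, so a(u,u) = ∫(u')² alone. The condition a(u,u) ≥ α||u||_{H^1}² reads (1−α)∫(u')² ≥ (α−c)∫u². Any admissible α is ≤ 1 (rapidly oscillating u have ∫u²/∫(u')² → 0), and α = 1 would force 0 ≥ (1−c)∫u², impossible since c < 1; so 1−α > 0. By the sharp Poincaré inequality on H^1_0 of an interval of length L, ∫(u')² ≥ (π/L)²∫u² with equality for the first sine mode sin(π(x−x₀)/L) (x₀ the left endpoint), so the inequality holds for all u iff (1−α)(π/L)² ≥ α − c, i.e. α ≤ ((π/L)² + c)/((π/L)² + 1) = (1 + c(L/π)²)/(1 + (L/π)²). (Direct route, valid since c ≤ 0: Poincaré gives c∫u² ≥ c(L/π)²∫(u')², so a(u,u) ≥ (1 + c(L/π)²)∫(u')², while ||u||_{H^1}² ≤ (1 + (L/π)²)∫(u')²; dividing yields the same α.) With (π/L)² = 9*π^2 and c = 0, the largest admissible constant is α = ((π/L)² + c)/((π/L)² + 1).
Simplifying, α = 9*π^2/(1 + 9*π^2).


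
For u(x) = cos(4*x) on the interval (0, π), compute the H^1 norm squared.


||u||_{H^1(0,π)}^2 = 17*π/2

u'(x) = -4*sin(4*x).
Expand u² and (u')² and integrate term by term on (0, π), using: for integers n ≥ 1, ∫_0^π sin²(nx) dx = ∫_0^π cos²(nx) dx = π/2; for n ≠ n', ∫_0^π sin(nx)sin(n'x) dx = ∫_0^π cos(nx)cos(n'x) dx = 0; and by product-to-sum, ∫_0^π sin(nx)cos(n'x) dx = ½∫_0^π [sin((n+n')x) + sin((n−n')x)] dx, which is 0 when n+n' is even and 2n/(n²−n'²) when n+n' is odd (it need not vanish on (0, π)).
  u² squared terms: (1)²·∫cos(4x)² dx = 1·π/2 = π/2.
  So ∫_0^π u² dx = π/2.
  (u')² squared terms: (-4)²·∫sin(4x)² dx = 16·π/2 = 8*π.
  So ∫_0^π (u')² dx = 8*π.
||u||_{H^1}^2 = (π/2) + (8*π) = 17*π/2.


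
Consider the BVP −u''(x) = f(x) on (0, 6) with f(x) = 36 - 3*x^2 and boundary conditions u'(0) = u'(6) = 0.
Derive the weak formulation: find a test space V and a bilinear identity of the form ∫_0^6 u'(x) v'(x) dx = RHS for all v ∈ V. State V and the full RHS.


V = H^1(0, 6) (no boundary constraint on v; u is determined up to an additive constant); weak form: ∫_0^6 u'v' dx = ∫_0^6 (36 - 3*x^2) v dx for all v ∈ V.

Multiply both sides by a test function v and integrate from 0 to 6:
  ∫_0^6 −u''(x) v(x) dx = ∫_0^6 f(x) v(x) dx.
Integrate the LHS by parts once:
  ∫_0^6 −u'' v dx = −[u'(x) v(x)]_0^6 + ∫_0^6 u'(x) v'(x) dx.
Thus ∫_0^6 u'(x) v'(x) dx = ∫_0^6 f(x) v(x) dx + [u'(x) v(x)]_0^6.
Choose V so that boundary terms are either known or forced to vanish.
u has homogeneous Neumann: u'(0) = u'(6) = 0. So [u' v]_0^6 = 0·v(6) − 0·v(0) = 0 for any v; take V = H^1(0, 6).
Weak formulation: find u (satisfying any essential BC) such that ∫_0^6 u'(x) v'(x) dx = ∫_0^6 f v dx for all v ∈ V (homogeneous Neumann, so boundary terms vanish).
Substituting f(x) = 36 - 3*x^2, the right-hand side is ∫_0^6 (36 - 3*x^2) v dx.
Compatibility check (pure Neumann): taking v ≡ 1 ∈ V gives 0 = ∫_0^6 f dx + (0) − (0), i.e. ∫_0^6 f dx must equal u'(0) − u'(6) = 0. Indeed ∫_0^6 (36 - 3*x^2) dx = 0, so the data are compatible. The solution is then unique only up to an additive constant (fix it e.g. by requiring ∫_0^6 u dx = 0).


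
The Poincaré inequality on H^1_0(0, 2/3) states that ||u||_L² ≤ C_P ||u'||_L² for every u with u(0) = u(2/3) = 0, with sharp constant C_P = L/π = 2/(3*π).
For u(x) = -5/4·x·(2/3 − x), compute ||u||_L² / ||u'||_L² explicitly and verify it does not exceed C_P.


||u||_L² / ||u'||_L² = sqrt(10)/15 < C_P = 2/(3*π).

u(x) = -5/4·x·(2/3 − x), so u'(x) = 5*x/2 - 5/6.
u(x) = -5/4·x·(2/3 − x) vanishes at x = 0 and x = 2/3, so u ∈ H^1_0(0, 2/3). Differentiate via the product rule and integrate the resulting polynomials term by term.
  ∫_0^2/3 u² dx = ∫_0^2/3 (25*x^4/16 - 25*x^3/12 + 25*x^2/36) dx. Term by term:
    ∫_0^2/3 25*x^4/16 dx = 10/243;  ∫_0^2/3 -25*x^3/12 dx = -25/243;  ∫_0^2/3 25*x^2/36 dx = 50/729.
  Sum: 10/243 − 25/243 + 50/729 = 5/729.
  ∫_0^2/3 (u')² dx = ∫_0^2/3 (25*x^2/4 - 25*x/6 + 25/36) dx. Term by term:
    ∫_0^2/3 25*x^2/4 dx = 50/81;  ∫_0^2/3 -25*x/6 dx = -25/27;  ∫_0^2/3 25/36 dx = 25/54.
  Sum: 50/81 − 25/27 + 25/54 = 25/162.
∫_0^2/3 u² dx = 5/729, so ||u||_L² = sqrt(5)/27.
∫_0^2/3 (u')² dx = 25/162, so ||u'||_L² = 5*sqrt(2)/18.
Ratio ||u||_L² / ||u'||_L² = sqrt(10)/15.
Sharp Poincaré constant on H^1_0(0, 2/3) is C_P = L/π = 2/(3*π), achieved by sin(3*π/2·x).
A polynomial bump cannot attain the sharp Poincaré constant (only the first sine eigenfunction does), so the ratio is strictly less than C_P, consistent with ||u||_L² ≤ C_P ||u'||_L².
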